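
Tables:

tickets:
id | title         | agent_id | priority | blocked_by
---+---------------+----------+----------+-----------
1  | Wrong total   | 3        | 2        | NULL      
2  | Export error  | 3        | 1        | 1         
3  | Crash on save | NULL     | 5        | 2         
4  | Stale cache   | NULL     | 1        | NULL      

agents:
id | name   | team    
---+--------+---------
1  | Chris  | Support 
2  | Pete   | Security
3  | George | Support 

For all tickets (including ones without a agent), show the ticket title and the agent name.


LEFT JOIN keeps every row from tickets (the left table); where agent_id has no match in agents, the agent columns become NULL. Walk through each ticket:
  - ticket 1 (Wrong total): agent_id=3 -> matches George
  - ticket 2 (Export error): agent_id=3 -> matches George
  - ticket 3 (Crash on save): agent_id=NULL, no match -> kept with NULL
  - ticket 4 (Stale cache): agent_id=NULL, no match -> kept with NULL
All 4 rows appear; 2 have NULL agent.

SQL:
SELECT a.title, b.name AS agent
FROM tickets a
LEFT JOIN agents b ON a.agent_id = b.id

Result:
title         | agent 
--------------+-------
Wrong total   | George
Export error  | George
Crash on save | NULL  
Stale cache   | NULL  


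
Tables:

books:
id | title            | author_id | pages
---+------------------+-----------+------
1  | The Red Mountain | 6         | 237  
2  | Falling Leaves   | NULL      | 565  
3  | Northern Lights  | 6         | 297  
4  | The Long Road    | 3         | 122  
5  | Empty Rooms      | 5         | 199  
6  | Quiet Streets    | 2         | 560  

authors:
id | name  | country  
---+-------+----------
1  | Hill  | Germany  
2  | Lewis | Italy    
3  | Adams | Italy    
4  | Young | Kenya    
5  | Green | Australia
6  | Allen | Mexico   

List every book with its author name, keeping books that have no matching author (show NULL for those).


LEFT JOIN keeps every row from books (the left table); where author_id has no match in authors, the author columns become NULL. Walk through each book:
  - book 1 (The Red Mountain): author_id=6 -> matches Allen
  - book 2 (Falling Leaves): author_id=NULL, no match -> kept with NULL
  - book 3 (Northern Lights): author_id=6 -> matches Allen
  - book 4 (The Long Road): author_id=3 -> matches Adams
  - book 5 (Empty Rooms): author_id=5 -> matches Green
  - book 6 (Quiet Streets): author_id=2 -> matches Lewis
All 6 rows appear; 1 has NULL author.

SQL:
SELECT a.title, b.name AS author
FROM books a
LEFT JOIN authors b ON a.author_id = b.id

Result:
title            | author
-----------------+-------
The Red Mountain | Allen 
Falling Leaves   | NULL  
Northern Lights  | Allen 
The Long Road    | Adams 
Empty Rooms      | Green 
Quiet Streets    | Lewis 


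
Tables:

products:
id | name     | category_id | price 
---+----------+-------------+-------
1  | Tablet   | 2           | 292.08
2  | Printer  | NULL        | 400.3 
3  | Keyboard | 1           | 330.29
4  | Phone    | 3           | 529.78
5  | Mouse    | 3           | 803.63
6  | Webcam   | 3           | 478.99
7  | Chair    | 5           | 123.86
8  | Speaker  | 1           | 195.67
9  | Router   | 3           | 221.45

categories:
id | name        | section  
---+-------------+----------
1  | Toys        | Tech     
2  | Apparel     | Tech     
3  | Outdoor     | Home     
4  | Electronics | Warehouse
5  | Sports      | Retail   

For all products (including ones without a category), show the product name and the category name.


LEFT JOIN keeps every row from products (the left table); where category_id has no match in categories, the category columns become NULL. Walk through each product:
  - product 1 (Tablet): category_id=2 -> matches Apparel
  - product 2 (Printer): category_id=NULL, no match -> kept with NULL
  - product 3 (Keyboard): category_id=1 -> matches Toys
  - product 4 (Phone): category_id=3 -> matches Outdoor
  - product 5 (Mouse): category_id=3 -> matches Outdoor
  - product 6 (Webcam): category_id=3 -> matches Outdoor
  - product 7 (Chair): category_id=5 -> matches Sports
  - product 8 (Speaker): category_id=1 -> matches Toys
  - product 9 (Router): category_id=3 -> matches Outdoor
All 9 rows appear; 1 has NULL category.

SQL:
SELECT a.name, b.name AS category
FROM products a
LEFT JOIN categories b ON a.category_id = b.id

Result:
name     | category
---------+---------
Tablet   | Apparel 
Printer  | NULL    
Keyboard | Toys    
Phone    | Outdoor 
Mouse    | Outdoor 
Webcam   | Outdoor 
Chair    | Sports  
Speaker  | Toys    
Router   | Outdoor 


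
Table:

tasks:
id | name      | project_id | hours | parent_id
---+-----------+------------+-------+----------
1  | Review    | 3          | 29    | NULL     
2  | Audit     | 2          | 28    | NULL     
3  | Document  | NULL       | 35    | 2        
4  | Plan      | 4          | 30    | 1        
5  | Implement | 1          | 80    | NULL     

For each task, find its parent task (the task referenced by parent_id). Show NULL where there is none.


This is a self-join: tasks is joined to a second copy of itself, matching each row's parent_id to another row's id. Use LEFT JOIN so rows with parent_id=NULL are kept.
  - task 1 (Review): parent_id=NULL -> NULL
  - task 2 (Audit): parent_id=NULL -> NULL
  - task 3 (Document): parent_id=2 -> Audit
  - task 4 (Plan): parent_id=1 -> Review
  - task 5 (Implement): parent_id=NULL -> NULL

SQL:
SELECT a.name AS item, b.name AS parent
FROM tasks a
LEFT JOIN tasks b ON a.parent_id = b.id

Result:
item      | parent
----------+-------
Review    | NULL  
Audit     | NULL  
Document  | Audit 
Plan      | Review
Implement | NULL  


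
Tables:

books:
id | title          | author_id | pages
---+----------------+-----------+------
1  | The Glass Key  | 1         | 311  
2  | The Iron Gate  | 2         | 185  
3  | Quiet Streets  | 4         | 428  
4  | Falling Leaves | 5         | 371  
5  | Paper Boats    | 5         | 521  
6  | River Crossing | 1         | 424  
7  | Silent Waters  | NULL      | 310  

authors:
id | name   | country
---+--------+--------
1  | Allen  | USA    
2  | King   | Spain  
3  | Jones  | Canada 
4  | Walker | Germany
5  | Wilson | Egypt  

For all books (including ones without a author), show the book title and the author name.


LEFT JOIN keeps every row from books (the left table); where author_id has no match in authors, the author columns become NULL. Walk through each book:
  - book 1 (The Glass Key): author_id=1 -> matches Allen
  - book 2 (The Iron Gate): author_id=2 -> matches King
  - book 3 (Quiet Streets): author_id=4 -> matches Walker
  - book 4 (Falling Leaves): author_id=5 -> matches Wilson
  - book 5 (Paper Boats): author_id=5 -> matches Wilson
  - book 6 (River Crossing): author_id=1 -> matches Allen
  - book 7 (Silent Waters): author_id=NULL, no match -> kept with NULL
All 7 rows appear; 1 has NULL author.

SQL:
SELECT a.title, b.name AS author
FROM books a
LEFT JOIN authors b ON a.author_id = b.id

Result:
title          | author
---------------+-------
The Glass Key  | Allen 
The Iron Gate  | King  
Quiet Streets  | Walker
Falling Leaves | Wilson
Paper Boats    | Wilson
River Crossing | Allen 
Silent Waters  | NULL  


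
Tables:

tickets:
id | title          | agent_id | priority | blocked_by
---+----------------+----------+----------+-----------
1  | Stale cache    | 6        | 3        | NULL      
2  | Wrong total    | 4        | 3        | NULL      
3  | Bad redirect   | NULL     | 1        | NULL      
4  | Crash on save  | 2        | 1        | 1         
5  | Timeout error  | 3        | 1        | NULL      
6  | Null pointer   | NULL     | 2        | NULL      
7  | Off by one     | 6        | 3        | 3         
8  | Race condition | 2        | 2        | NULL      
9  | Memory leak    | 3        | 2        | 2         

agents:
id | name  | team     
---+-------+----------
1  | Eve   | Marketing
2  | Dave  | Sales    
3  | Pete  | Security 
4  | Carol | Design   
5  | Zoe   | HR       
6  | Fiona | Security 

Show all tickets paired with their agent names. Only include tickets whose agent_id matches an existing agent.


INNER JOIN keeps only tickets rows whose agent_id matches an id in agents. Walk through each ticket:
  - ticket 1 (Stale cache): agent_id=6 -> matches Fiona
  - ticket 2 (Wrong total): agent_id=4 -> matches Carol
  - ticket 3 (Bad redirect): agent_id=NULL, no match -> dropped
  - ticket 4 (Crash on save): agent_id=2 -> matches Dave
  - ticket 5 (Timeout error): agent_id=3 -> matches Pete
  - ticket 6 (Null pointer): agent_id=NULL, no match -> dropped
  - ticket 7 (Off by one): agent_id=6 -> matches Fiona
  - ticket 8 (Race condition): agent_id=2 -> matches Dave
  - ticket 9 (Memory leak): agent_id=3 -> matches Pete
So 2 of 9 rows are dropped.

SQL:
SELECT a.title, b.name AS agent
FROM tickets a
INNER JOIN agents b ON a.agent_id = b.id

Result:
title          | agent
---------------+------
Stale cache    | Fiona
Wrong total    | Carol
Crash on save  | Dave 
Timeout error  | Pete 
Off by one     | Fiona
Race condition | Dave 
Memory leak    | Pete 


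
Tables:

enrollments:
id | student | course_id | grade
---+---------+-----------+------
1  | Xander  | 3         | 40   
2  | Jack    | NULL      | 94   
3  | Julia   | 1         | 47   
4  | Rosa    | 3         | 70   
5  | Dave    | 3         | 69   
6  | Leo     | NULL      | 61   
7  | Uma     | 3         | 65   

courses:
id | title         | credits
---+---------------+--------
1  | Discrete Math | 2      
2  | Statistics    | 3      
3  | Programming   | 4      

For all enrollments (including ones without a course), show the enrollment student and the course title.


LEFT JOIN keeps every row from enrollments (the left table); where course_id has no match in courses, the course columns become NULL. Walk through each enrollment:
  - enrollment 1 (Xander): course_id=3 -> matches Programming
  - enrollment 2 (Jack): course_id=NULL, no match -> kept with NULL
  - enrollment 3 (Julia): course_id=1 -> matches Discrete Math
  - enrollment 4 (Rosa): course_id=3 -> matches Programming
  - enrollment 5 (Dave): course_id=3 -> matches Programming
  - enrollment 6 (Leo): course_id=NULL, no match -> kept with NULL
  - enrollment 7 (Uma): course_id=3 -> matches Programming
All 7 rows appear; 2 have NULL course.

SQL:
SELECT a.student, b.title AS course
FROM enrollments a
LEFT JOIN courses b ON a.course_id = b.id

Result:
student | course       
--------+--------------
Xander  | Programming  
Jack    | NULL         
Julia   | Discrete Math
Rosa    | Programming  
Dave    | Programming  
Leo     | NULL         
Uma     | Programming  


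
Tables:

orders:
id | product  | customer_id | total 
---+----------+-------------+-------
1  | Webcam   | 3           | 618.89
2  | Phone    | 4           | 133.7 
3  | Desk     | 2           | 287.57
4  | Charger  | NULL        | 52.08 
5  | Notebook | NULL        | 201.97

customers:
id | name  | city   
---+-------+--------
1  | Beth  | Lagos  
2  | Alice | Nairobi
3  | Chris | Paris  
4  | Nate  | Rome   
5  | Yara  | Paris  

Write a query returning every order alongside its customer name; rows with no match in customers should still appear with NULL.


LEFT JOIN keeps every row from orders (the left table); where customer_id has no match in customers, the customer columns become NULL. Walk through each order:
  - order 1 (Webcam): customer_id=3 -> matches Chris
  - order 2 (Phone): customer_id=4 -> matches Nate
  - order 3 (Desk): customer_id=2 -> matches Alice
  - order 4 (Charger): customer_id=NULL, no match -> kept with NULL
  - order 5 (Notebook): customer_id=NULL, no match -> kept with NULL
All 5 rows appear; 2 have NULL customer.

SQL:
SELECT a.product, b.name AS customer
FROM orders a
LEFT JOIN customers b ON a.customer_id = b.id

Result:
product  | customer
---------+---------
Webcam   | Chris   
Phone    | Nate    
Desk     | Alice   
Charger  | NULL    
Notebook | NULL    


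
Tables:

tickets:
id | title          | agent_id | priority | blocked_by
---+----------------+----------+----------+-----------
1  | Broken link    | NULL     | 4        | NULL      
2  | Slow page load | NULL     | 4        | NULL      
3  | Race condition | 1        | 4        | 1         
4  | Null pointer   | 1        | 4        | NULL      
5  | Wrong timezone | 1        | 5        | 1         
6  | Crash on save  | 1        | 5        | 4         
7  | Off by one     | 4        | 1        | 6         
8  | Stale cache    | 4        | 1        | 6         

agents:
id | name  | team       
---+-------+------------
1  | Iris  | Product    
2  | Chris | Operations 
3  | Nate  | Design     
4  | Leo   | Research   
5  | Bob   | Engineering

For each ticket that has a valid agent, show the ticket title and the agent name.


INNER JOIN keeps only tickets rows whose agent_id matches an id in agents. Walk through each ticket:
  - ticket 1 (Broken link): agent_id=NULL, no match -> dropped
  - ticket 2 (Slow page load): agent_id=NULL, no match -> dropped
  - ticket 3 (Race condition): agent_id=1 -> matches Iris
  - ticket 4 (Null pointer): agent_id=1 -> matches Iris
  - ticket 5 (Wrong timezone): agent_id=1 -> matches Iris
  - ticket 6 (Crash on save): agent_id=1 -> matches Iris
  - ticket 7 (Off by one): agent_id=4 -> matches Leo
  - ticket 8 (Stale cache): agent_id=4 -> matches Leo
So 2 of 8 rows are dropped.

SQL:
SELECT a.title, b.name AS agent
FROM tickets a
INNER JOIN agents b ON a.agent_id = b.id

Result:
title          | agent
---------------+------
Race condition | Iris 
Null pointer   | Iris 
Wrong timezone | Iris 
Crash on save  | Iris 
Off by one     | Leo  
Stale cache    | Leo  


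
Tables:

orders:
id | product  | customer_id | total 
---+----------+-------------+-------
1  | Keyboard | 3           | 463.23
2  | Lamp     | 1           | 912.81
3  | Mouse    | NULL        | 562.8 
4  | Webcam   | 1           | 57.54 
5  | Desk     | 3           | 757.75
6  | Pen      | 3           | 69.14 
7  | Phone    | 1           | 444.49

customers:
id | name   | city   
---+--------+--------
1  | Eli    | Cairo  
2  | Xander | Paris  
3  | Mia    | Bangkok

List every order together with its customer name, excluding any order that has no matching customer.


INNER JOIN keeps only orders rows whose customer_id matches an id in customers. Walk through each order:
  - order 1 (Keyboard): customer_id=3 -> matches Mia
  - order 2 (Lamp): customer_id=1 -> matches Eli
  - order 3 (Mouse): customer_id=NULL, no match -> dropped
  - order 4 (Webcam): customer_id=1 -> matches Eli
  - order 5 (Desk): customer_id=3 -> matches Mia
  - order 6 (Pen): customer_id=3 -> matches Mia
  - order 7 (Phone): customer_id=1 -> matches Eli
So 1 of 7 rows is dropped.

SQL:
SELECT a.product, b.name AS customer
FROM orders a
INNER JOIN customers b ON a.customer_id = b.id

Result:
product  | customer
---------+---------
Keyboard | Mia     
Lamp     | Eli     
Webcam   | Eli     
Desk     | Mia     
Pen      | Mia     
Phone    | Eli     


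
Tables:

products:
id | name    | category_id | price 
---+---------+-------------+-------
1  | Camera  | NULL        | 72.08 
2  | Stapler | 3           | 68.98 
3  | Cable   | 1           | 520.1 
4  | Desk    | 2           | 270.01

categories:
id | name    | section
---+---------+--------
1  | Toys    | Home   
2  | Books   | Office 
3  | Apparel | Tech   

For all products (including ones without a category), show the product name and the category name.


LEFT JOIN keeps every row from products (the left table); where category_id has no match in categories, the category columns become NULL. Walk through each product:
  - product 1 (Camera): category_id=NULL, no match -> kept with NULL
  - product 2 (Stapler): category_id=3 -> matches Apparel
  - product 3 (Cable): category_id=1 -> matches Toys
  - product 4 (Desk): category_id=2 -> matches Books
All 4 rows appear; 1 has NULL category.

SQL:
SELECT a.name, b.name AS category
FROM products a
LEFT JOIN categories b ON a.category_id = b.id

Result:
name    | category
--------+---------
Camera  | NULL    
Stapler | Apparel 
Cable   | Toys    
Desk    | Books   


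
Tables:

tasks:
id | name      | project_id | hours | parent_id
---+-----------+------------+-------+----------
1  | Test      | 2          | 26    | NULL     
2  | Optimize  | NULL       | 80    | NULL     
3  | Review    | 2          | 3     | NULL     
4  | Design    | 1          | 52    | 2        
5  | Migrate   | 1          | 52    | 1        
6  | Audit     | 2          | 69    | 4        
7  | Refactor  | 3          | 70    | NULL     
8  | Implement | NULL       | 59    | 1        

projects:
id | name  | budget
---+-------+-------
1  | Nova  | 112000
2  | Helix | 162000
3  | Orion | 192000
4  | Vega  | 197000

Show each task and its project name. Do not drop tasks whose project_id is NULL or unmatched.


LEFT JOIN keeps every row from tasks (the left table); where project_id has no match in projects, the project columns become NULL. Walk through each task:
  - task 1 (Test): project_id=2 -> matches Helix
  - task 2 (Optimize): project_id=NULL, no match -> kept with NULL
  - task 3 (Review): project_id=2 -> matches Helix
  - task 4 (Design): project_id=1 -> matches Nova
  - task 5 (Migrate): project_id=1 -> matches Nova
  - task 6 (Audit): project_id=2 -> matches Helix
  - task 7 (Refactor): project_id=3 -> matches Orion
  - task 8 (Implement): project_id=NULL, no match -> kept with NULL
All 8 rows appear; 2 have NULL project.

SQL:
SELECT a.name, b.name AS project
FROM tasks a
LEFT JOIN projects b ON a.project_id = b.id

Result:
name      | project
----------+--------
Test      | Helix  
Optimize  | NULL   
Review    | Helix  
Design    | Nova   
Migrate   | Nova   
Audit     | Helix  
Refactor  | Orion  
Implement | NULL   


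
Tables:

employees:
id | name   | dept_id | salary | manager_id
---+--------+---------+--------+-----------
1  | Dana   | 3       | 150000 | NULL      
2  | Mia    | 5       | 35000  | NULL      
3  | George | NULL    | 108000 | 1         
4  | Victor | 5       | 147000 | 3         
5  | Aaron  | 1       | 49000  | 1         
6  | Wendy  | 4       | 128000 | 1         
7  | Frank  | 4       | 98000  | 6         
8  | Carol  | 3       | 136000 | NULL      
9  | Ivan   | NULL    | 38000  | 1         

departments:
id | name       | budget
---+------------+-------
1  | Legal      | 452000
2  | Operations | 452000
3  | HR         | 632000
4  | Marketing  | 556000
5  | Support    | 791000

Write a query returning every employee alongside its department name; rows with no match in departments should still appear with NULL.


LEFT JOIN keeps every row from employees (the left table); where dept_id has no match in departments, the department columns become NULL. Walk through each employee:
  - employee 1 (Dana): dept_id=3 -> matches HR
  - employee 2 (Mia): dept_id=5 -> matches Support
  - employee 3 (George): dept_id=NULL, no match -> kept with NULL
  - employee 4 (Victor): dept_id=5 -> matches Support
  - employee 5 (Aaron): dept_id=1 -> matches Legal
  - employee 6 (Wendy): dept_id=4 -> matches Marketing
  - employee 7 (Frank): dept_id=4 -> matches Marketing
  - employee 8 (Carol): dept_id=3 -> matches HR
  - employee 9 (Ivan): dept_id=NULL, no match -> kept with NULL
All 9 rows appear; 2 have NULL department.

SQL:
SELECT a.name, b.name AS department
FROM employees a
LEFT JOIN departments b ON a.dept_id = b.id

Result:
name   | department
-------+-----------
Dana   | HR        
Mia    | Support   
George | NULL      
Victor | Support   
Aaron  | Legal     
Wendy  | Marketing 
Frank  | Marketing 
Carol  | HR        
Ivan   | NULL      


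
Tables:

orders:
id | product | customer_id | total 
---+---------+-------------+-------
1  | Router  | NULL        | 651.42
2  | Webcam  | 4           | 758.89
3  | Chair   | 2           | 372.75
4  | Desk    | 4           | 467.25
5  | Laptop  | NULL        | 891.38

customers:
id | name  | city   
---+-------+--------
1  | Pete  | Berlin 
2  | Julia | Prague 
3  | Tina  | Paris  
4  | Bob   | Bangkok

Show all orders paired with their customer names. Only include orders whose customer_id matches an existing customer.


INNER JOIN keeps only orders rows whose customer_id matches an id in customers. Walk through each order:
  - order 1 (Router): customer_id=NULL, no match -> dropped
  - order 2 (Webcam): customer_id=4 -> matches Bob
  - order 3 (Chair): customer_id=2 -> matches Julia
  - order 4 (Desk): customer_id=4 -> matches Bob
  - order 5 (Laptop): customer_id=NULL, no match -> dropped
So 2 of 5 rows are dropped.

SQL:
SELECT a.product, b.name AS customer
FROM orders a
INNER JOIN customers b ON a.customer_id = b.id

Result:
product | customer
--------+---------
Webcam  | Bob     
Chair   | Julia   
Desk    | Bob     


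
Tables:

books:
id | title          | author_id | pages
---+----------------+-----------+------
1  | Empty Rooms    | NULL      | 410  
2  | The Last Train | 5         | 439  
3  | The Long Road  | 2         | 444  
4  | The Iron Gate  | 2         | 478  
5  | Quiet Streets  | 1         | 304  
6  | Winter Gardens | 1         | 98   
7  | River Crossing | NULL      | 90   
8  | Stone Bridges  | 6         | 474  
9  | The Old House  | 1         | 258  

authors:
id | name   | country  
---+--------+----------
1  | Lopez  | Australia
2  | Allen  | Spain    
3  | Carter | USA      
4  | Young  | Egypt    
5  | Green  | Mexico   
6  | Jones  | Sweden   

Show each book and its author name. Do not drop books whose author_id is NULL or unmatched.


LEFT JOIN keeps every row from books (the left table); where author_id has no match in authors, the author columns become NULL. Walk through each book:
  - book 1 (Empty Rooms): author_id=NULL, no match -> kept with NULL
  - book 2 (The Last Train): author_id=5 -> matches Green
  - book 3 (The Long Road): author_id=2 -> matches Allen
  - book 4 (The Iron Gate): author_id=2 -> matches Allen
  - book 5 (Quiet Streets): author_id=1 -> matches Lopez
  - book 6 (Winter Gardens): author_id=1 -> matches Lopez
  - book 7 (River Crossing): author_id=NULL, no match -> kept with NULL
  - book 8 (Stone Bridges): author_id=6 -> matches Jones
  - book 9 (The Old House): author_id=1 -> matches Lopez
All 9 rows appear; 2 have NULL author.

SQL:
SELECT a.title, b.name AS author
FROM books a
LEFT JOIN authors b ON a.author_id = b.id

Result:
title          | author
---------------+-------
Empty Rooms    | NULL  
The Last Train | Green 
The Long Road  | Allen 
The Iron Gate  | Allen 
Quiet Streets  | Lopez 
Winter Gardens | Lopez 
River Crossing | NULL  
Stone Bridges  | Jones 
The Old House  | Lopez 


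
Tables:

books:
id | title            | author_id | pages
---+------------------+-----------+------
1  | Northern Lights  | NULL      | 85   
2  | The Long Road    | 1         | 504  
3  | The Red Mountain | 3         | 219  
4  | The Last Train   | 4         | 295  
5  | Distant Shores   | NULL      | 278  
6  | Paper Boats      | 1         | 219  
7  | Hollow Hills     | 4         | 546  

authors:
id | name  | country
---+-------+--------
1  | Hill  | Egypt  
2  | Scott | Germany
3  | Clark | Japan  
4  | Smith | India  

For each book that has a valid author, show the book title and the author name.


INNER JOIN keeps only books rows whose author_id matches an id in authors. Walk through each book:
  - book 1 (Northern Lights): author_id=NULL, no match -> dropped
  - book 2 (The Long Road): author_id=1 -> matches Hill
  - book 3 (The Red Mountain): author_id=3 -> matches Clark
  - book 4 (The Last Train): author_id=4 -> matches Smith
  - book 5 (Distant Shores): author_id=NULL, no match -> dropped
  - book 6 (Paper Boats): author_id=1 -> matches Hill
  - book 7 (Hollow Hills): author_id=4 -> matches Smith
So 2 of 7 rows are dropped.

SQL:
SELECT a.title, b.name AS author
FROM books a
INNER JOIN authors b ON a.author_id = b.id

Result:
title            | author
-----------------+-------
The Long Road    | Hill  
The Red Mountain | Clark 
The Last Train   | Smith 
Paper Boats      | Hill  
Hollow Hills     | Smith 


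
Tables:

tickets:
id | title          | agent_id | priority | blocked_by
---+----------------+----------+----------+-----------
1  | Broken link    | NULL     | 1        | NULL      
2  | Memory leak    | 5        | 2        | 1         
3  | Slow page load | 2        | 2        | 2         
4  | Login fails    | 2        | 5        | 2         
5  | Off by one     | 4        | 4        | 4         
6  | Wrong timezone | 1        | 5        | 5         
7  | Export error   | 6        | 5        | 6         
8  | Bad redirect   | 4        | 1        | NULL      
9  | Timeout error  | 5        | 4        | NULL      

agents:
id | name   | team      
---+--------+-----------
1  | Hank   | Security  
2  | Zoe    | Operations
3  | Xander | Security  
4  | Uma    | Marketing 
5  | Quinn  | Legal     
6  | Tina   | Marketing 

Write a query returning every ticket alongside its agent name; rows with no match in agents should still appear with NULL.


LEFT JOIN keeps every row from tickets (the left table); where agent_id has no match in agents, the agent columns become NULL. Walk through each ticket:
  - ticket 1 (Broken link): agent_id=NULL, no match -> kept with NULL
  - ticket 2 (Memory leak): agent_id=5 -> matches Quinn
  - ticket 3 (Slow page load): agent_id=2 -> matches Zoe
  - ticket 4 (Login fails): agent_id=2 -> matches Zoe
  - ticket 5 (Off by one): agent_id=4 -> matches Uma
  - ticket 6 (Wrong timezone): agent_id=1 -> matches Hank
  - ticket 7 (Export error): agent_id=6 -> matches Tina
  - ticket 8 (Bad redirect): agent_id=4 -> matches Uma
  - ticket 9 (Timeout error): agent_id=5 -> matches Quinn
All 9 rows appear; 1 has NULL agent.

SQL:
SELECT a.title, b.name AS agent
FROM tickets a
LEFT JOIN agents b ON a.agent_id = b.id

Result:
title          | agent
---------------+------
Broken link    | NULL 
Memory leak    | Quinn
Slow page load | Zoe  
Login fails    | Zoe  
Off by one     | Uma  
Wrong timezone | Hank 
Export error   | Tina 
Bad redirect   | Uma  
Timeout error  | Quinn


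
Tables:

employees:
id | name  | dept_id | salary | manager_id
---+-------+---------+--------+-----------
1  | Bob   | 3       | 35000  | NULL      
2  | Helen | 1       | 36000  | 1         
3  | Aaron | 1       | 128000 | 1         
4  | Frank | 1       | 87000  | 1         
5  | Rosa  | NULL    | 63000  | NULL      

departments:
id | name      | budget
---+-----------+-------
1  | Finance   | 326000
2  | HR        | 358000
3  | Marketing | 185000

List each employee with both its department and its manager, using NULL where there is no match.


Two LEFT JOINs from the same base table employees: one to departments via dept_id, one to employees itself via manager_id. Both are LEFT so every employee is preserved.
Match against departments:
  - employee 1 (Bob): dept_id=3 -> matches Marketing
  - employee 2 (Helen): dept_id=1 -> matches Finance
  - employee 3 (Aaron): dept_id=1 -> matches Finance
  - employee 4 (Frank): dept_id=1 -> matches Finance
  - employee 5 (Rosa): dept_id=NULL, no match -> kept with NULL
Match against employees (self):
  - employee 1 (Bob): manager_id=NULL -> NULL
  - employee 2 (Helen): manager_id=1 -> Bob
  - employee 3 (Aaron): manager_id=1 -> Bob
  - employee 4 (Frank): manager_id=1 -> Bob
  - employee 5 (Rosa): manager_id=NULL -> NULL

SQL:
SELECT a.name, b.name AS department, c.name AS manager
FROM employees a
LEFT JOIN departments b ON a.dept_id = b.id
LEFT JOIN employees c ON a.manager_id = c.id

Result:
name  | department | manager
------+------------+--------
Bob   | Marketing  | NULL   
Helen | Finance    | Bob    
Aaron | Finance    | Bob    
Frank | Finance    | Bob    
Rosa  | NULL       | NULL   


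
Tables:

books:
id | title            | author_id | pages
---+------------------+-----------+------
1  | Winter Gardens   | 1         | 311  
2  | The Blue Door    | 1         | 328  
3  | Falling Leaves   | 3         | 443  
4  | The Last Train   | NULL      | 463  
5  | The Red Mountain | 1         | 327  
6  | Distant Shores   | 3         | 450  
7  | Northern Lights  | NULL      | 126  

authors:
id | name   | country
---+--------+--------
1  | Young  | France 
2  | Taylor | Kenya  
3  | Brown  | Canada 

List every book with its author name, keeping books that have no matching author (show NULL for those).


LEFT JOIN keeps every row from books (the left table); where author_id has no match in authors, the author columns become NULL. Walk through each book:
  - book 1 (Winter Gardens): author_id=1 -> matches Young
  - book 2 (The Blue Door): author_id=1 -> matches Young
  - book 3 (Falling Leaves): author_id=3 -> matches Brown
  - book 4 (The Last Train): author_id=NULL, no match -> kept with NULL
  - book 5 (The Red Mountain): author_id=1 -> matches Young
  - book 6 (Distant Shores): author_id=3 -> matches Brown
  - book 7 (Northern Lights): author_id=NULL, no match -> kept with NULL
All 7 rows appear; 2 have NULL author.

SQL:
SELECT a.title, b.name AS author
FROM books a
LEFT JOIN authors b ON a.author_id = b.id

Result:
title            | author
-----------------+-------
Winter Gardens   | Young 
The Blue Door    | Young 
Falling Leaves   | Brown 
The Last Train   | NULL  
The Red Mountain | Young 
Distant Shores   | Brown 
Northern Lights  | NULL  


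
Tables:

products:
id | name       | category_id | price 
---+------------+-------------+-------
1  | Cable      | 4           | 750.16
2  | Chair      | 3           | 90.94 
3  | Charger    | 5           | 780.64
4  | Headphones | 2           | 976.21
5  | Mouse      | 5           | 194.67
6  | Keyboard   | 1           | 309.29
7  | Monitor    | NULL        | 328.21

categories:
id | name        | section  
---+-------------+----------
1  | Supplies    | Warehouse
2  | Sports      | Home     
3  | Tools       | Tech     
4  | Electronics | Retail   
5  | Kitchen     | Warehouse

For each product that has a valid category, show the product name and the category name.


INNER JOIN keeps only products rows whose category_id matches an id in categories. Walk through each product:
  - product 1 (Cable): category_id=4 -> matches Electronics
  - product 2 (Chair): category_id=3 -> matches Tools
  - product 3 (Charger): category_id=5 -> matches Kitchen
  - product 4 (Headphones): category_id=2 -> matches Sports
  - product 5 (Mouse): category_id=5 -> matches Kitchen
  - product 6 (Keyboard): category_id=1 -> matches Supplies
  - product 7 (Monitor): category_id=NULL, no match -> dropped
So 1 of 7 rows is dropped.

SQL:
SELECT a.name, b.name AS category
FROM products a
INNER JOIN categories b ON a.category_id = b.id

Result:
name       | category   
-----------+------------
Cable      | Electronics
Chair      | Tools      
Charger    | Kitchen    
Headphones | Sports     
Mouse      | Kitchen    
Keyboard   | Supplies   


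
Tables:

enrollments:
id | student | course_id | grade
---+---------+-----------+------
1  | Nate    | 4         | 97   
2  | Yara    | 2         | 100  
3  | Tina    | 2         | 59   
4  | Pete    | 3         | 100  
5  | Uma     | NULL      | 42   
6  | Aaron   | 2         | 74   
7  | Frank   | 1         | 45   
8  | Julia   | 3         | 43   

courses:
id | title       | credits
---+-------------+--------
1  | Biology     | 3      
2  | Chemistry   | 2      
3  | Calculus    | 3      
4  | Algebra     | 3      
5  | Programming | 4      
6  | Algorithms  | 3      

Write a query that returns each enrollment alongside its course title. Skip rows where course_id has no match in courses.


INNER JOIN keeps only enrollments rows whose course_id matches an id in courses. Walk through each enrollment:
  - enrollment 1 (Nate): course_id=4 -> matches Algebra
  - enrollment 2 (Yara): course_id=2 -> matches Chemistry
  - enrollment 3 (Tina): course_id=2 -> matches Chemistry
  - enrollment 4 (Pete): course_id=3 -> matches Calculus
  - enrollment 5 (Uma): course_id=NULL, no match -> dropped
  - enrollment 6 (Aaron): course_id=2 -> matches Chemistry
  - enrollment 7 (Frank): course_id=1 -> matches Biology
  - enrollment 8 (Julia): course_id=3 -> matches Calculus
So 1 of 8 rows is dropped.

SQL:
SELECT a.student, b.title AS course
FROM enrollments a
INNER JOIN courses b ON a.course_id = b.id

Result:
student | course   
--------+----------
Nate    | Algebra  
Yara    | Chemistry
Tina    | Chemistry
Pete    | Calculus 
Aaron   | Chemistry
Frank   | Biology  
Julia   | Calculus 


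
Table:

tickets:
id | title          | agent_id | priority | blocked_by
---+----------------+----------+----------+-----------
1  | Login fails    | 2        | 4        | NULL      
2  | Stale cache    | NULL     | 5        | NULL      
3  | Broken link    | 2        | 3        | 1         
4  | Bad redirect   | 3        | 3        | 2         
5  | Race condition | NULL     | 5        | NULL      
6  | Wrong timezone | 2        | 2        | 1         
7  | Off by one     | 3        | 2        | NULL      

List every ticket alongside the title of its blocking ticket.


This is a self-join: tickets is joined to a second copy of itself, matching each row's blocked_by to another row's id. Use LEFT JOIN so rows with blocked_by=NULL are kept.
  - ticket 1 (Login fails): blocked_by=NULL -> NULL
  - ticket 2 (Stale cache): blocked_by=NULL -> NULL
  - ticket 3 (Broken link): blocked_by=1 -> Login fails
  - ticket 4 (Bad redirect): blocked_by=2 -> Stale cache
  - ticket 5 (Race condition): blocked_by=NULL -> NULL
  - ticket 6 (Wrong timezone): blocked_by=1 -> Login fails
  - ticket 7 (Off by one): blocked_by=NULL -> NULL

SQL:
SELECT a.title AS item, b.title AS blocked_by
FROM tickets a
LEFT JOIN tickets b ON a.blocked_by = b.id

Result:
item           | blocked_by 
---------------+------------
Login fails    | NULL       
Stale cache    | NULL       
Broken link    | Login fails
Bad redirect   | Stale cache
Race condition | NULL       
Wrong timezone | Login fails
Off by one     | NULL       


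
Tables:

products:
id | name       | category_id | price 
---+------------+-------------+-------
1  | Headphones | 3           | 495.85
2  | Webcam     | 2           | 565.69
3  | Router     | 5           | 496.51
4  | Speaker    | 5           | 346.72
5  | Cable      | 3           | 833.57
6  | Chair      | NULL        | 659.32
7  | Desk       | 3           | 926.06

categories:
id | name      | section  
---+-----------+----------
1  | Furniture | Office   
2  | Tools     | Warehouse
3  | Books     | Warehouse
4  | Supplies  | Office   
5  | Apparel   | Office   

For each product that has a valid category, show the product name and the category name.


INNER JOIN keeps only products rows whose category_id matches an id in categories. Walk through each product:
  - product 1 (Headphones): category_id=3 -> matches Books
  - product 2 (Webcam): category_id=2 -> matches Tools
  - product 3 (Router): category_id=5 -> matches Apparel
  - product 4 (Speaker): category_id=5 -> matches Apparel
  - product 5 (Cable): category_id=3 -> matches Books
  - product 6 (Chair): category_id=NULL, no match -> dropped
  - product 7 (Desk): category_id=3 -> matches Books
So 1 of 7 rows is dropped.

SQL:
SELECT a.name, b.name AS category
FROM products a
INNER JOIN categories b ON a.category_id = b.id

Result:
name       | category
-----------+---------
Headphones | Books   
Webcam     | Tools   
Router     | Apparel 
Speaker    | Apparel 
Cable      | Books   
Desk       | Books   


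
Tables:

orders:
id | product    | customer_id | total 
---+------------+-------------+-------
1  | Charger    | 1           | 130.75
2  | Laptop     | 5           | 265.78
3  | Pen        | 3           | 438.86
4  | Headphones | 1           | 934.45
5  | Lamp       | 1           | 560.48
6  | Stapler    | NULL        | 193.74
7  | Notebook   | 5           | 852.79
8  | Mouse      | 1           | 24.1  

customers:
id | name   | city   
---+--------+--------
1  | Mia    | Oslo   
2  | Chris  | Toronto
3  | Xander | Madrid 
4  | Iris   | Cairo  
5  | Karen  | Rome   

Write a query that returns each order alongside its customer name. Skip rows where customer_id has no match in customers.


INNER JOIN keeps only orders rows whose customer_id matches an id in customers. Walk through each order:
  - order 1 (Charger): customer_id=1 -> matches Mia
  - order 2 (Laptop): customer_id=5 -> matches Karen
  - order 3 (Pen): customer_id=3 -> matches Xander
  - order 4 (Headphones): customer_id=1 -> matches Mia
  - order 5 (Lamp): customer_id=1 -> matches Mia
  - order 6 (Stapler): customer_id=NULL, no match -> dropped
  - order 7 (Notebook): customer_id=5 -> matches Karen
  - order 8 (Mouse): customer_id=1 -> matches Mia
So 1 of 8 rows is dropped.

SQL:
SELECT a.product, b.name AS customer
FROM orders a
INNER JOIN customers b ON a.customer_id = b.id

Result:
product    | customer
-----------+---------
Charger    | Mia     
Laptop     | Karen   
Pen        | Xander  
Headphones | Mia     
Lamp       | Mia     
Notebook   | Karen   
Mouse      | Mia     


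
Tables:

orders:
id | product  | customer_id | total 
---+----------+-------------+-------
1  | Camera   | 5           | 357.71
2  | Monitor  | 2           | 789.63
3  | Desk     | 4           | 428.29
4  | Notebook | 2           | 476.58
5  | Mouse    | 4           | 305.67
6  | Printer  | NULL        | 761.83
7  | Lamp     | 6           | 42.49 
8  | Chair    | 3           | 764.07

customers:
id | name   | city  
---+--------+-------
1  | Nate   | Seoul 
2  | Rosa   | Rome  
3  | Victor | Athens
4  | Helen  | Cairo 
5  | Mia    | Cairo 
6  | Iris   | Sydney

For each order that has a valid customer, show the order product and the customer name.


INNER JOIN keeps only orders rows whose customer_id matches an id in customers. Walk through each order:
  - order 1 (Camera): customer_id=5 -> matches Mia
  - order 2 (Monitor): customer_id=2 -> matches Rosa
  - order 3 (Desk): customer_id=4 -> matches Helen
  - order 4 (Notebook): customer_id=2 -> matches Rosa
  - order 5 (Mouse): customer_id=4 -> matches Helen
  - order 6 (Printer): customer_id=NULL, no match -> dropped
  - order 7 (Lamp): customer_id=6 -> matches Iris
  - order 8 (Chair): customer_id=3 -> matches Victor
So 1 of 8 rows is dropped.

SQL:
SELECT a.product, b.name AS customer
FROM orders a
INNER JOIN customers b ON a.customer_id = b.id

Result:
product  | customer
---------+---------
Camera   | Mia     
Monitor  | Rosa    
Desk     | Helen   
Notebook | Rosa    
Mouse    | Helen   
Lamp     | Iris    
Chair    | Victor  


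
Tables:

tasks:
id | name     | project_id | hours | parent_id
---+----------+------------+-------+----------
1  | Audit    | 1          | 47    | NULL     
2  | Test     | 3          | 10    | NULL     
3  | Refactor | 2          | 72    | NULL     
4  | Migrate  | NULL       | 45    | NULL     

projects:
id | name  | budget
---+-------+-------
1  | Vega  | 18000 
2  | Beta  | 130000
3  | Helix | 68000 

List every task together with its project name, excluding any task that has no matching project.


INNER JOIN keeps only tasks rows whose project_id matches an id in projects. Walk through each task:
  - task 1 (Audit): project_id=1 -> matches Vega
  - task 2 (Test): project_id=3 -> matches Helix
  - task 3 (Refactor): project_id=2 -> matches Beta
  - task 4 (Migrate): project_id=NULL, no match -> dropped
So 1 of 4 rows is dropped.

SQL:
SELECT a.name, b.name AS project
FROM tasks a
INNER JOIN projects b ON a.project_id = b.id

Result:
name     | project
---------+--------
Audit    | Vega   
Test     | Helix  
Refactor | Beta   


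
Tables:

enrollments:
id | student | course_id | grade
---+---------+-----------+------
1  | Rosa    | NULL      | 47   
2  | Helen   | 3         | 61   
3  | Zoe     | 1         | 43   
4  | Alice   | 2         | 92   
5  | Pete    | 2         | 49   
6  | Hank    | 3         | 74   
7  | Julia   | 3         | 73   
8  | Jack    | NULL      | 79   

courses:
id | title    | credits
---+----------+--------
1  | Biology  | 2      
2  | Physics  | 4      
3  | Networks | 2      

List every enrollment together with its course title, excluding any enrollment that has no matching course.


INNER JOIN keeps only enrollments rows whose course_id matches an id in courses. Walk through each enrollment:
  - enrollment 1 (Rosa): course_id=NULL, no match -> dropped
  - enrollment 2 (Helen): course_id=3 -> matches Networks
  - enrollment 3 (Zoe): course_id=1 -> matches Biology
  - enrollment 4 (Alice): course_id=2 -> matches Physics
  - enrollment 5 (Pete): course_id=2 -> matches Physics
  - enrollment 6 (Hank): course_id=3 -> matches Networks
  - enrollment 7 (Julia): course_id=3 -> matches Networks
  - enrollment 8 (Jack): course_id=NULL, no match -> dropped
So 2 of 8 rows are dropped.

SQL:
SELECT a.student, b.title AS course
FROM enrollments a
INNER JOIN courses b ON a.course_id = b.id

Result:
student | course  
--------+---------
Helen   | Networks
Zoe     | Biology 
Alice   | Physics 
Pete    | Physics 
Hank    | Networks
Julia   | Networks
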